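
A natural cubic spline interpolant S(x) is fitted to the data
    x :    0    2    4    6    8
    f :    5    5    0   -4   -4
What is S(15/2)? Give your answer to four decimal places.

With M_i denoting the second derivative at x_i, h_i = 2, 2, 2, 2, and Δ_i = (y_(i+1) − y_i)/h_i = 0, -5/2, -2, 0:
  2·M_0 + 8·M_1 + 2·M_2 = 6(Δ_1 - Δ_0) = -15
  2·M_1 + 8·M_2 + 2·M_3 = 6(Δ_2 - Δ_1) = 3
  2·M_2 + 8·M_3 + 2·M_4 = 6(Δ_3 - Δ_2) = 12
Natural end conditions: M_0 = M_4 = 0.
Hence M_0 = 0, M_1 = -225/112, M_2 = 15/28, M_3 = 153/112, M_4 = 0.
On [6, 8], S(x) = -4 - 51/56·(x - 6) + 153/224·(x - 6)² - 51/448·(x - 6)³.
With (x - 6) = 3/2: S(15/2) = -15101/3584.

-4.2134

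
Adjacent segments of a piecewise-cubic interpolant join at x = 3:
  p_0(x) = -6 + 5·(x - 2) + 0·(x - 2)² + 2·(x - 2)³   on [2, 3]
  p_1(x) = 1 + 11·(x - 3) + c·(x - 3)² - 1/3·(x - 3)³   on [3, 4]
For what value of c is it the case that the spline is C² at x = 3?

6

p_0''(x) = 0 + 12·(x - 2), so p_0''(3) = 12. On the right, p_1''(3) = 2c, so c = 6.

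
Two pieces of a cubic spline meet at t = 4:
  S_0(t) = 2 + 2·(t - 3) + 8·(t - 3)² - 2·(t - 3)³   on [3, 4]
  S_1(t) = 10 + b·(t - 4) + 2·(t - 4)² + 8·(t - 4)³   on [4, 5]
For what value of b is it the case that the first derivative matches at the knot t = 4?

S_0'(t) = 2 + 16·(t - 3) - 6·(t - 3)², so S_0'(4) = 12. On the right, S_1'(4) = b, so b = 12.

12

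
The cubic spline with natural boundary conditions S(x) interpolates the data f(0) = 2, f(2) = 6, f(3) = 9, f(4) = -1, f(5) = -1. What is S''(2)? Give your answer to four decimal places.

Let M_i = S''(x_i). Step sizes h_i = 2, 1, 1, 1; slopes of the chords Δ_i = (y_(i+1) - y_i)/h_i = 2, 3, -10, 0.
  2·M_0 + 6·M_1 + 1·M_2 = 6(Δ_1 - Δ_0) = 6
  1·M_1 + 4·M_2 + 1·M_3 = 6(Δ_2 - Δ_1) = -78
  1·M_2 + 4·M_3 + 1·M_4 = 6(Δ_3 - Δ_2) = 60
Natural end conditions: M_0 = M_4 = 0.
Solving: M_0 = 0, M_1 = 231/43, M_2 = -1128/43, M_3 = 927/43, M_4 = 0.

5.3721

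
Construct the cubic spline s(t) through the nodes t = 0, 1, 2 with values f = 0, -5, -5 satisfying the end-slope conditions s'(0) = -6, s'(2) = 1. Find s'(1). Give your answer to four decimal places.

With M_i denoting the second derivative at x_i, h_i = 1, 1, and Δ_i = (y_(i+1) − y_i)/h_i = -5, 0:
  1·M_0 + 4·M_1 + 1·M_2 = 6(Δ_1 - Δ_0) = 30
Clamped end conditions give two more equations: 2h_0·M_0 + h_0·M_1 = 6(Δ_0 - s'(0)) = 6 and h_1·M_1 + 2h_1·M_2 = 6(s'(2) - Δ_1) = 6.
Solving the tridiagonal system: M_0 = -1, M_1 = 8, M_2 = -1.
On [1, 2], s'(t) = b_1 + 2c_1·(t - 1) + 3d_1·(t - 1)² with b_1 = Δ_1 - h_1(2M_1 + M_2)/6 = -5/2, c_1 = M_1/2 = 4, d_1 = (M_2 - M_1)/(6h_1) = -3/2. So s'(1) = -5/2.

-2.5000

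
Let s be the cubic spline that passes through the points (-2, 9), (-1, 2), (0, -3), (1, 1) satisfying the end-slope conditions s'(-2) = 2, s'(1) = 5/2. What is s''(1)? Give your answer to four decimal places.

-11.8667

Write σ_i for s''(x_i). With h_i = 1, 1, 1 and divided differences Δ_i = -7, -5, 4, the continuity of s' gives the tridiagonal system
  1·σ_0 + 4·σ_1 + 1·σ_2 = 6(Δ_1 - Δ_0) = 12
  1·σ_1 + 4·σ_2 + 1·σ_3 = 6(Δ_2 - Δ_1) = 54
Clamped end conditions give two more equations: 2h_0·σ_0 + h_0·σ_1 = 6(Δ_0 - s'(-2)) = -54 and h_2·σ_2 + 2h_2·σ_3 = 6(s'(1) - Δ_2) = -9.
Solving the tridiagonal system: σ_0 = -457/15, σ_1 = 104/15, σ_2 = 221/15, σ_3 = -178/15.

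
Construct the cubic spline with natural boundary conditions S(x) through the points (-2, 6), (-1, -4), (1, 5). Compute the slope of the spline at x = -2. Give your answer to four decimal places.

-12.4167

Let m_i = S''(x_i). Step sizes h_i = 1, 2; slopes of the chords Δ_i = (y_(i+1) - y_i)/h_i = -10, 9/2.
  1·m_0 + 6·m_1 + 2·m_2 = 6(Δ_1 - Δ_0) = 87
Natural end conditions: m_0 = m_2 = 0.
Hence m_0 = 0, m_1 = 29/2, m_2 = 0.
On [-2, -1], S'(x) = b_0 + 2c_0·(x + 2) + 3d_0·(x + 2)² with b_0 = Δ_0 - h_0(2m_0 + m_1)/6 = -149/12, c_0 = m_0/2 = 0, d_0 = (m_1 - m_0)/(6h_0) = 29/12. So S'(-2) = -149/12.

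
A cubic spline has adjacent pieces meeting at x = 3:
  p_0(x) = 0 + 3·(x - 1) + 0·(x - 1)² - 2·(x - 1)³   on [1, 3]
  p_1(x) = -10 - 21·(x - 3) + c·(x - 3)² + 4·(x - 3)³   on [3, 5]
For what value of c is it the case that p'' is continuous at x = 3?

p_0''(x) = 0 - 12·(x - 1), so p_0''(3) = -24. On the right, p_1''(3) = 2c, so c = -12.

-12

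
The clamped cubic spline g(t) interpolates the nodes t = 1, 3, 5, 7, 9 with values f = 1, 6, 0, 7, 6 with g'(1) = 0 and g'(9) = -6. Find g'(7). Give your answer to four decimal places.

Put m_i = g'' at the i-th knot. Here h = (2, 2, 2, 2) and Δ = (5/2, -3, 7/2, -1/2), so the interior equations h_(i-1)·m_(i-1) + 2(h_(i-1)+h_i)·m_i + h_i·m_(i+1) = 6(Δ_i − Δ_(i-1)) read
  2·m_0 + 8·m_1 + 2·m_2 = 6(Δ_1 - Δ_0) = -33
  2·m_1 + 8·m_2 + 2·m_3 = 6(Δ_2 - Δ_1) = 39
  2·m_2 + 8·m_3 + 2·m_4 = 6(Δ_3 - Δ_2) = -24
Clamped end conditions give two more equations: 2h_0·m_0 + h_0·m_1 = 6(Δ_0 - g'(1)) = 15 and h_3·m_3 + 2h_3·m_4 = 6(g'(9) - Δ_3) = -33.
Solving: m_0 = 867/112, m_1 = -447/56, m_2 = 123/16, m_3 = -183/56, m_4 = -741/112.
On [7, 9], g'(t) = b_3 + 2c_3·(t - 7) + 3d_3·(t - 7)² with b_3 = Δ_3 - h_3(2m_3 + m_4)/6 = 435/112, c_3 = m_3/2 = -183/112, d_3 = (m_4 - m_3)/(6h_3) = -125/448. So g'(7) = 435/112.

3.8839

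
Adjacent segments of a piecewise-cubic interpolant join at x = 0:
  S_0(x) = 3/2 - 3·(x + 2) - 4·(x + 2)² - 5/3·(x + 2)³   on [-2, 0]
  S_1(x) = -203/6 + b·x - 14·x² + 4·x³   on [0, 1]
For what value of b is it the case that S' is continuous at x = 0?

S_0'(x) = -3 - 8·(x + 2) - 5·(x + 2)², so S_0'(0) = -39. On the right, S_1'(0) = b, so b = -39.

-39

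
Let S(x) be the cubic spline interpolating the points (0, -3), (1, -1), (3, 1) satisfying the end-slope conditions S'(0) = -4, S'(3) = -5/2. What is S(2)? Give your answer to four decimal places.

With σ_i denoting the second derivative at x_i, h_i = 1, 2, and Δ_i = (y_(i+1) − y_i)/h_i = 2, 1:
  1·σ_0 + 6·σ_1 + 2·σ_2 = 6(Δ_1 - Δ_0) = -6
Clamped end conditions give two more equations: 2h_0·σ_0 + h_0·σ_1 = 6(Δ_0 - S'(0)) = 36 and h_1·σ_1 + 2h_1·σ_2 = 6(S'(3) - Δ_1) = -21.
Hence σ_0 = 39/2, σ_1 = -3, σ_2 = -15/4.
On [1, 3], S(x) = -1 + 17/4·(x - 1) - 3/2·(x - 1)² - 1/16·(x - 1)³.
With (x - 1) = 1: S(2) = 27/16.

1.6875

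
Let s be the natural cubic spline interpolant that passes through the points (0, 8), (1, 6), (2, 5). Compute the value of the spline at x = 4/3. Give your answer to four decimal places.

5.5741

Let M_i = s''(x_i). Step sizes h_i = 1, 1; slopes of the chords Δ_i = (y_(i+1) - y_i)/h_i = -2, -1.
  1·M_0 + 4·M_1 + 1·M_2 = 6(Δ_1 - Δ_0) = 6
Natural end conditions: M_0 = M_2 = 0.
Hence M_0 = 0, M_1 = 3/2, M_2 = 0.
On [1, 2], s(x) = 6 - 3/2·(x - 1) + 3/4·(x - 1)² - 1/4·(x - 1)³.
With (x - 1) = 1/3: s(4/3) = 301/54.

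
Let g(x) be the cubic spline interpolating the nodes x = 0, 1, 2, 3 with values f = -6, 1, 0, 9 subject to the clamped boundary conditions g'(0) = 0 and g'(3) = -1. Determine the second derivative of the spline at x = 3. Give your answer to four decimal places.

-47.0667

Let m_i = g''(x_i). Step sizes h_i = 1, 1, 1; slopes of the chords Δ_i = (y_(i+1) - y_i)/h_i = 7, -1, 9.
  1·m_0 + 4·m_1 + 1·m_2 = 6(Δ_1 - Δ_0) = -48
  1·m_1 + 4·m_2 + 1·m_3 = 6(Δ_2 - Δ_1) = 60
Clamped end conditions give two more equations: 2h_0·m_0 + h_0·m_1 = 6(Δ_0 - g'(0)) = 42 and h_2·m_2 + 2h_2·m_3 = 6(g'(3) - Δ_2) = -60.
Solving: m_0 = 536/15, m_1 = -442/15, m_2 = 512/15, m_3 = -706/15.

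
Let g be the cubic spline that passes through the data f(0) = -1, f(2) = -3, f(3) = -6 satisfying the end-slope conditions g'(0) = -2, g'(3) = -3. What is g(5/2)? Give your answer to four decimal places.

-4.3958

Write M_i for g''(x_i). With h_i = 2, 1 and divided differences Δ_i = -1, -3, the continuity of g' gives the tridiagonal system
  2·M_0 + 6·M_1 + 1·M_2 = 6(Δ_1 - Δ_0) = -12
Clamped end conditions give two more equations: 2h_0·M_0 + h_0·M_1 = 6(Δ_0 - g'(0)) = 6 and h_1·M_1 + 2h_1·M_2 = 6(g'(3) - Δ_1) = 0.
Solving: M_0 = 19/6, M_1 = -10/3, M_2 = 5/3.
On [2, 3], g(x) = -3 - 13/6·(x - 2) - 5/3·(x - 2)² + 5/6·(x - 2)³.
With (x - 2) = 1/2: g(5/2) = -211/48.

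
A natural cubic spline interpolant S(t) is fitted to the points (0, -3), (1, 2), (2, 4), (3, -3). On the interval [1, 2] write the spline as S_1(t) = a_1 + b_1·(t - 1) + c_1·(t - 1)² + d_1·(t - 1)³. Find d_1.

-2

Put M_i = S'' at the i-th knot. Here h = (1, 1, 1) and Δ = (5, 2, -7), so the interior equations h_(i-1)·M_(i-1) + 2(h_(i-1)+h_i)·M_i + h_i·M_(i+1) = 6(Δ_i − Δ_(i-1)) read
  1·M_0 + 4·M_1 + 1·M_2 = 6(Δ_1 - Δ_0) = -18
  1·M_1 + 4·M_2 + 1·M_3 = 6(Δ_2 - Δ_1) = -54
Natural end conditions: M_0 = M_3 = 0.
Hence M_0 = 0, M_1 = -6/5, M_2 = -66/5, M_3 = 0.
On [1, 2], with S_1(t) = a_1 + b_1·(t - 1) + c_1·(t - 1)² + d_1·(t - 1)³: c_1 = M_1/2 = -3/5, d_1 = (M_2 - M_1)/(6h_1) = -2, b_1 = Δ_1 - h_1(2M_1 + M_2)/6 = 23/5.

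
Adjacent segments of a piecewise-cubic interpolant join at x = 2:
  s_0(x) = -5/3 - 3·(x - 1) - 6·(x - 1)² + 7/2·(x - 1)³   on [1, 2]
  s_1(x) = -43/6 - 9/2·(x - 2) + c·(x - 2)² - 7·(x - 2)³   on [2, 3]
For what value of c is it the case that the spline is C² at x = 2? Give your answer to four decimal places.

s_0''(x) = -12 + 21·(x - 1), so s_0''(2) = 9. On the right, s_1''(2) = 2c, so c = 9/2.

4.5000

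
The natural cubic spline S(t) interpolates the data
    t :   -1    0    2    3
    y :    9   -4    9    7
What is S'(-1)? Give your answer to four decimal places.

Put m_i = S'' at the i-th knot. Here h = (1, 2, 1) and Δ = (-13, 13/2, -2), so the interior equations h_(i-1)·m_(i-1) + 2(h_(i-1)+h_i)·m_i + h_i·m_(i+1) = 6(Δ_i − Δ_(i-1)) read
  1·m_0 + 6·m_1 + 2·m_2 = 6(Δ_1 - Δ_0) = 117
  2·m_1 + 6·m_2 + 1·m_3 = 6(Δ_2 - Δ_1) = -51
Natural end conditions: m_0 = m_3 = 0.
Solving the tridiagonal system: m_0 = 0, m_1 = 201/8, m_2 = -135/8, m_3 = 0.
On [-1, 0], S'(t) = b_0 + 2c_0·(t + 1) + 3d_0·(t + 1)² with b_0 = Δ_0 - h_0(2m_0 + m_1)/6 = -275/16, c_0 = m_0/2 = 0, d_0 = (m_1 - m_0)/(6h_0) = 67/16. So S'(-1) = -275/16.

-17.1875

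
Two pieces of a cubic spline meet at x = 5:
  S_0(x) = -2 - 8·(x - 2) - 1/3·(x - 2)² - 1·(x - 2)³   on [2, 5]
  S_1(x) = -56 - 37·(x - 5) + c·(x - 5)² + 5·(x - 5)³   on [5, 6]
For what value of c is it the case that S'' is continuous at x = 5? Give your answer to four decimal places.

-9.3333

S_0''(x) = -2/3 - 6·(x - 2), so S_0''(5) = -56/3. On the right, S_1''(5) = 2c, so c = -28/3.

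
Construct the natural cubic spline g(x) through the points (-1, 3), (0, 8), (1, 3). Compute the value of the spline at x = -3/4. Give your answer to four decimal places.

4.8359

Write m_i for g''(x_i). With h_i = 1, 1 and divided differences Δ_i = 5, -5, the continuity of g' gives the tridiagonal system
  1·m_0 + 4·m_1 + 1·m_2 = 6(Δ_1 - Δ_0) = -60
Natural end conditions: m_0 = m_2 = 0.
Forward elimination and back-substitution give m_0 = 0, m_1 = -15, m_2 = 0.
On [-1, 0], g(x) = 3 + 15/2·(x + 1) + 0·(x + 1)² - 5/2·(x + 1)³.
With (x + 1) = 1/4: g(-3/4) = 619/128.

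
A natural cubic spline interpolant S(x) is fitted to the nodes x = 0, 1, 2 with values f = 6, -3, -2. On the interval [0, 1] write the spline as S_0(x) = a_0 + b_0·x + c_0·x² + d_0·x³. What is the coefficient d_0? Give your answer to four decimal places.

2.5000

With m_i denoting the second derivative at x_i, h_i = 1, 1, and Δ_i = (y_(i+1) − y_i)/h_i = -9, 1:
  1·m_0 + 4·m_1 + 1·m_2 = 6(Δ_1 - Δ_0) = 60
Natural end conditions: m_0 = m_2 = 0.
Forward elimination and back-substitution give m_0 = 0, m_1 = 15, m_2 = 0.
On [0, 1], with S_0(x) = a_0 + b_0·x + c_0·x² + d_0·x³: c_0 = m_0/2 = 0, d_0 = (m_1 - m_0)/(6h_0) = 5/2, b_0 = Δ_0 - h_0(2m_0 + m_1)/6 = -23/2.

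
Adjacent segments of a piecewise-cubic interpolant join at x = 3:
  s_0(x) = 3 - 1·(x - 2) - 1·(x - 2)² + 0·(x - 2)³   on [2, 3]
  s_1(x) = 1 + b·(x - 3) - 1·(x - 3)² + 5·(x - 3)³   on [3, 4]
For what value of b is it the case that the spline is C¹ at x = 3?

s_0'(x) = -1 - 2·(x - 2) + 0·(x - 2)², so s_0'(3) = -3. On the right, s_1'(3) = b, so b = -3.

-3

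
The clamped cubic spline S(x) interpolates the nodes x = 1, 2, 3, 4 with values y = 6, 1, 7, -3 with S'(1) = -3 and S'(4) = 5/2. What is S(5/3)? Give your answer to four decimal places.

1.6938

Let σ_i = S''(x_i). Step sizes h_i = 1, 1, 1; slopes of the chords Δ_i = (y_(i+1) - y_i)/h_i = -5, 6, -10.
  1·σ_0 + 4·σ_1 + 1·σ_2 = 6(Δ_1 - Δ_0) = 66
  1·σ_1 + 4·σ_2 + 1·σ_3 = 6(Δ_2 - Δ_1) = -96
Clamped end conditions give two more equations: 2h_0·σ_0 + h_0·σ_1 = 6(Δ_0 - S'(1)) = -12 and h_2·σ_2 + 2h_2·σ_3 = 6(S'(4) - Δ_2) = 75.
Solving: σ_0 = -347/15, σ_1 = 514/15, σ_2 = -719/15, σ_3 = 922/15.
On [1, 2], S(x) = 6 - 3·(x - 1) - 347/30·(x - 1)² + 287/30·(x - 1)³.
With (x - 1) = 2/3: S(5/3) = 686/405.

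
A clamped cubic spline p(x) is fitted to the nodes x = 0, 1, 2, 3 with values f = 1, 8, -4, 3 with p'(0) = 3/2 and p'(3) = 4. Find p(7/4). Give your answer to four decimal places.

-1.7141

Let M_i = p''(x_i). Step sizes h_i = 1, 1, 1; slopes of the chords Δ_i = (y_(i+1) - y_i)/h_i = 7, -12, 7.
  1·M_0 + 4·M_1 + 1·M_2 = 6(Δ_1 - Δ_0) = -114
  1·M_1 + 4·M_2 + 1·M_3 = 6(Δ_2 - Δ_1) = 114
Clamped end conditions give two more equations: 2h_0·M_0 + h_0·M_1 = 6(Δ_0 - p'(0)) = 33 and h_2·M_2 + 2h_2·M_3 = 6(p'(3) - Δ_2) = -18.
Hence M_0 = 634/15, M_1 = -773/15, M_2 = 748/15, M_3 = -509/15.
On [1, 2], p(x) = 8 - 47/15·(x - 1) - 773/30·(x - 1)² + 169/10·(x - 1)³.
With (x - 1) = 3/4: p(7/4) = -1097/640.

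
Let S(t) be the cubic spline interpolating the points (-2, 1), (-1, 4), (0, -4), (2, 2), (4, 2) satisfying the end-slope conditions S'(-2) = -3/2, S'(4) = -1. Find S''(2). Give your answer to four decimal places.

Let σ_i = S''(x_i). Step sizes h_i = 1, 1, 2, 2; slopes of the chords Δ_i = (y_(i+1) - y_i)/h_i = 3, -8, 3, 0.
  1·σ_0 + 4·σ_1 + 1·σ_2 = 6(Δ_1 - Δ_0) = -66
  1·σ_1 + 6·σ_2 + 2·σ_3 = 6(Δ_2 - Δ_1) = 66
  2·σ_2 + 8·σ_3 + 2·σ_4 = 6(Δ_3 - Δ_2) = -18
Clamped end conditions give two more equations: 2h_0·σ_0 + h_0·σ_1 = 6(Δ_0 - S'(-2)) = 27 and h_3·σ_3 + 2h_3·σ_4 = 6(S'(4) - Δ_3) = -6.
Forward elimination and back-substitution give σ_0 = 2305/84, σ_1 = -1171/42, σ_2 = 217/12, σ_3 = -307/42, σ_4 = 181/84.

-7.3095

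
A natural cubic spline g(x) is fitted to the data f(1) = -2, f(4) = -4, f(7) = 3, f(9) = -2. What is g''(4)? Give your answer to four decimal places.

With σ_i denoting the second derivative at x_i, h_i = 3, 3, 2, and Δ_i = (y_(i+1) − y_i)/h_i = -2/3, 7/3, -5/2:
  3·σ_0 + 12·σ_1 + 3·σ_2 = 6(Δ_1 - Δ_0) = 18
  3·σ_1 + 10·σ_2 + 2·σ_3 = 6(Δ_2 - Δ_1) = -29
Natural end conditions: σ_0 = σ_3 = 0.
Hence σ_0 = 0, σ_1 = 89/37, σ_2 = -134/37, σ_3 = 0.

2.4054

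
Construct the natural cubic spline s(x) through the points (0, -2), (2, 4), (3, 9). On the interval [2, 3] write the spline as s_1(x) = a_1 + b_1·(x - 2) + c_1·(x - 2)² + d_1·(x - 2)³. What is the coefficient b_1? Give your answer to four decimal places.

4.3333

Write M_i for s''(x_i). With h_i = 2, 1 and divided differences Δ_i = 3, 5, the continuity of s' gives the tridiagonal system
  2·M_0 + 6·M_1 + 1·M_2 = 6(Δ_1 - Δ_0) = 12
Natural end conditions: M_0 = M_2 = 0.
Solving: M_0 = 0, M_1 = 2, M_2 = 0.
On [2, 3], with s_1(x) = a_1 + b_1·(x - 2) + c_1·(x - 2)² + d_1·(x - 2)³: c_1 = M_1/2 = 1, d_1 = (M_2 - M_1)/(6h_1) = -1/3, b_1 = Δ_1 - h_1(2M_1 + M_2)/6 = 13/3.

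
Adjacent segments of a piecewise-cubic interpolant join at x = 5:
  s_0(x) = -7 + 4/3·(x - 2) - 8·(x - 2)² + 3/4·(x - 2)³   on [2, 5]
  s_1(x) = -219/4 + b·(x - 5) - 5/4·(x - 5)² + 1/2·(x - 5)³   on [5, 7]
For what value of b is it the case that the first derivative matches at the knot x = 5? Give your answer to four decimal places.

-26.4167

s_0'(x) = 4/3 - 16·(x - 2) + 9/4·(x - 2)², so s_0'(5) = -317/12. On the right, s_1'(5) = b, so b = -317/12.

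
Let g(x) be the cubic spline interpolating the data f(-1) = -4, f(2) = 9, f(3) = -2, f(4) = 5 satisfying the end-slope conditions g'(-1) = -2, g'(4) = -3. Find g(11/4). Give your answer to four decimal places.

-0.8389

Put m_i = g'' at the i-th knot. Here h = (3, 1, 1) and Δ = (13/3, -11, 7), so the interior equations h_(i-1)·m_(i-1) + 2(h_(i-1)+h_i)·m_i + h_i·m_(i+1) = 6(Δ_i − Δ_(i-1)) read
  3·m_0 + 8·m_1 + 1·m_2 = 6(Δ_1 - Δ_0) = -92
  1·m_1 + 4·m_2 + 1·m_3 = 6(Δ_2 - Δ_1) = 108
Clamped end conditions give two more equations: 2h_0·m_0 + h_0·m_1 = 6(Δ_0 - g'(-1)) = 38 and h_2·m_2 + 2h_2·m_3 = 6(g'(4) - Δ_2) = -60.
Solving: m_0 = 1604/87, m_1 = -702/29, m_2 = 1344/29, m_3 = -1542/29.
On [2, 3], g(x) = 9 - 309/29·(x - 2) - 351/29·(x - 2)² + 341/29·(x - 2)³.
With (x - 2) = 3/4: g(11/4) = -1557/1856.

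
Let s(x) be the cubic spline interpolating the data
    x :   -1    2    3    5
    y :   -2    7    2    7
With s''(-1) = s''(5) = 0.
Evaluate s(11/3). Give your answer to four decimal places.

Write m_i for s''(x_i). With h_i = 3, 1, 2 and divided differences Δ_i = 3, -5, 5/2, the continuity of s' gives the tridiagonal system
  3·m_0 + 8·m_1 + 1·m_2 = 6(Δ_1 - Δ_0) = -48
  1·m_1 + 6·m_2 + 2·m_3 = 6(Δ_2 - Δ_1) = 45
Natural end conditions: m_0 = m_3 = 0.
Solving the tridiagonal system: m_0 = 0, m_1 = -333/47, m_2 = 408/47, m_3 = 0.
On [3, 5], s(x) = 2 - 309/94·(x - 3) + 204/47·(x - 3)² - 34/47·(x - 3)³.
With (x - 3) = 2/3: s(11/3) = 1933/1269.

1.5232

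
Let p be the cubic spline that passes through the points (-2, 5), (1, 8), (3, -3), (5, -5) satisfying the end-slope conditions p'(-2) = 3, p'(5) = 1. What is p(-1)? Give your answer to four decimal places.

With M_i denoting the second derivative at x_i, h_i = 3, 2, 2, and Δ_i = (y_(i+1) − y_i)/h_i = 1, -11/2, -1:
  3·M_0 + 10·M_1 + 2·M_2 = 6(Δ_1 - Δ_0) = -39
  2·M_1 + 8·M_2 + 2·M_3 = 6(Δ_2 - Δ_1) = 27
Clamped end conditions give two more equations: 2h_0·M_0 + h_0·M_1 = 6(Δ_0 - p'(-2)) = -12 and h_2·M_2 + 2h_2·M_3 = 6(p'(5) - Δ_2) = 12.
Solving the tridiagonal system: M_0 = 17/37, M_1 = -182/37, M_2 = 163/37, M_3 = 59/74.
On [-2, 1], p(x) = 5 + 3·(x + 2) + 17/74·(x + 2)² - 199/666·(x + 2)³.
With (x + 2) = 1: p(-1) = 2641/333.

7.9309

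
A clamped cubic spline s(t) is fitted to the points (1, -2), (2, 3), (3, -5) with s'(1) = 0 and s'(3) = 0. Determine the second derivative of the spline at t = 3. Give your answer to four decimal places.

Write M_i for s''(x_i). With h_i = 1, 1 and divided differences Δ_i = 5, -8, the continuity of s' gives the tridiagonal system
  1·M_0 + 4·M_1 + 1·M_2 = 6(Δ_1 - Δ_0) = -78
Clamped end conditions give two more equations: 2h_0·M_0 + h_0·M_1 = 6(Δ_0 - s'(1)) = 30 and h_1·M_1 + 2h_1·M_2 = 6(s'(3) - Δ_1) = 48.
Hence M_0 = 69/2, M_1 = -39, M_2 = 87/2.

43.5000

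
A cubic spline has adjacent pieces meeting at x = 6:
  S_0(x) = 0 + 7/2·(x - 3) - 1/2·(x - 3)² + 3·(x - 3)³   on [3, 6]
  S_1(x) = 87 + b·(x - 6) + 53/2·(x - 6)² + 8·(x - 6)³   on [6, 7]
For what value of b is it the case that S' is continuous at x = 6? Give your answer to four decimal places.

S_0'(x) = 7/2 - 1·(x - 3) + 9·(x - 3)², so S_0'(6) = 163/2. On the right, S_1'(6) = b, so b = 163/2.

81.5000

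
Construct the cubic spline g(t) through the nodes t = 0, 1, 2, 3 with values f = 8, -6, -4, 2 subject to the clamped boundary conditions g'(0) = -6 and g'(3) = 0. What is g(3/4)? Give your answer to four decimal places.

Write m_i for g''(x_i). With h_i = 1, 1, 1 and divided differences Δ_i = -14, 2, 6, the continuity of g' gives the tridiagonal system
  1·m_0 + 4·m_1 + 1·m_2 = 6(Δ_1 - Δ_0) = 96
  1·m_1 + 4·m_2 + 1·m_3 = 6(Δ_2 - Δ_1) = 24
Clamped end conditions give two more equations: 2h_0·m_0 + h_0·m_1 = 6(Δ_0 - g'(0)) = -48 and h_2·m_2 + 2h_2·m_3 = 6(g'(3) - Δ_2) = -36.
Hence m_0 = -204/5, m_1 = 168/5, m_2 = 12/5, m_3 = -96/5.
On [0, 1], g(t) = 8 - 6·t - 102/5·t² + 62/5·t³.
With t = 3/4: g(3/4) = -439/160.

-2.7438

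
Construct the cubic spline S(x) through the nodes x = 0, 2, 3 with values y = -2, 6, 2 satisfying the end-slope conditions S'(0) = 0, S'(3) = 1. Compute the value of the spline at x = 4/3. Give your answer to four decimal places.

4.6173

Let m_i = S''(x_i). Step sizes h_i = 2, 1; slopes of the chords Δ_i = (y_(i+1) - y_i)/h_i = 4, -4.
  2·m_0 + 6·m_1 + 1·m_2 = 6(Δ_1 - Δ_0) = -48
Clamped end conditions give two more equations: 2h_0·m_0 + h_0·m_1 = 6(Δ_0 - S'(0)) = 24 and h_1·m_1 + 2h_1·m_2 = 6(S'(3) - Δ_1) = 30.
Forward elimination and back-substitution give m_0 = 43/3, m_1 = -50/3, m_2 = 70/3.
On [0, 2], S(x) = -2 + 0·x + 43/6·x² - 31/12·x³.
With x = 4/3: S(4/3) = 374/81.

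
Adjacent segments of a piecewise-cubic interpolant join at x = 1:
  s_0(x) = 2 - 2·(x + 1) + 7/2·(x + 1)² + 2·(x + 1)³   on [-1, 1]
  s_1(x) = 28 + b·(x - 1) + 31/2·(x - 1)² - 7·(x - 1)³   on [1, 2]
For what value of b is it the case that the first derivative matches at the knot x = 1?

36

s_0'(x) = -2 + 7·(x + 1) + 6·(x + 1)², so s_0'(1) = 36. On the right, s_1'(1) = b, so b = 36.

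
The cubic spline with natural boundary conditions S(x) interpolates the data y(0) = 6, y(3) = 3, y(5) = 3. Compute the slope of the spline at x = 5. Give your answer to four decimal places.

0.2000

Let m_i = S''(x_i). Step sizes h_i = 3, 2; slopes of the chords Δ_i = (y_(i+1) - y_i)/h_i = -1, 0.
  3·m_0 + 10·m_1 + 2·m_2 = 6(Δ_1 - Δ_0) = 6
Natural end conditions: m_0 = m_2 = 0.
Forward elimination and back-substitution give m_0 = 0, m_1 = 3/5, m_2 = 0.
On [3, 5], S'(x) = b_1 + 2c_1·(x - 3) + 3d_1·(x - 3)² with b_1 = Δ_1 - h_1(2m_1 + m_2)/6 = -2/5, c_1 = m_1/2 = 3/10, d_1 = (m_2 - m_1)/(6h_1) = -1/20. So S'(5) = 1/5.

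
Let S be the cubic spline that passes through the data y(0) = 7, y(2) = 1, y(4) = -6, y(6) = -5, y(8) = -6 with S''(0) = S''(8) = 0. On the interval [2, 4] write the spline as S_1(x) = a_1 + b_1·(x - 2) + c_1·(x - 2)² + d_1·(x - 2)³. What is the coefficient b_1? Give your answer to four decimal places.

-3.8750

Put M_i = S'' at the i-th knot. Here h = (2, 2, 2, 2) and Δ = (-3, -7/2, 1/2, -1/2), so the interior equations h_(i-1)·M_(i-1) + 2(h_(i-1)+h_i)·M_i + h_i·M_(i+1) = 6(Δ_i − Δ_(i-1)) read
  2·M_0 + 8·M_1 + 2·M_2 = 6(Δ_1 - Δ_0) = -3
  2·M_1 + 8·M_2 + 2·M_3 = 6(Δ_2 - Δ_1) = 24
  2·M_2 + 8·M_3 + 2·M_4 = 6(Δ_3 - Δ_2) = -6
Natural end conditions: M_0 = M_4 = 0.
Hence M_0 = 0, M_1 = -21/16, M_2 = 15/4, M_3 = -27/16, M_4 = 0.
On [2, 4], with S_1(x) = a_1 + b_1·(x - 2) + c_1·(x - 2)² + d_1·(x - 2)³: c_1 = M_1/2 = -21/32, d_1 = (M_2 - M_1)/(6h_1) = 27/64, b_1 = Δ_1 - h_1(2M_1 + M_2)/6 = -31/8.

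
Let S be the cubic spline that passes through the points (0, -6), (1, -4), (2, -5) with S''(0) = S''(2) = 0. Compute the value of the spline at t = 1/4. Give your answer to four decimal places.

-5.3242

Write M_i for S''(x_i). With h_i = 1, 1 and divided differences Δ_i = 2, -1, the continuity of S' gives the tridiagonal system
  1·M_0 + 4·M_1 + 1·M_2 = 6(Δ_1 - Δ_0) = -18
Natural end conditions: M_0 = M_2 = 0.
Hence M_0 = 0, M_1 = -9/2, M_2 = 0.
On [0, 1], S(t) = -6 + 11/4·t + 0·t² - 3/4·t³.
With t = 1/4: S(1/4) = -1363/256.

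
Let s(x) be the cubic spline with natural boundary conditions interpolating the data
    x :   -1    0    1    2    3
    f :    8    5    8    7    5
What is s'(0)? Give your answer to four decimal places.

Let M_i = s''(x_i). Step sizes h_i = 1, 1, 1, 1; slopes of the chords Δ_i = (y_(i+1) - y_i)/h_i = -3, 3, -1, -2.
  1·M_0 + 4·M_1 + 1·M_2 = 6(Δ_1 - Δ_0) = 36
  1·M_1 + 4·M_2 + 1·M_3 = 6(Δ_2 - Δ_1) = -24
  1·M_2 + 4·M_3 + 1·M_4 = 6(Δ_3 - Δ_2) = -6
Natural end conditions: M_0 = M_4 = 0.
Hence M_0 = 0, M_1 = 45/4, M_2 = -9, M_3 = 3/4, M_4 = 0.
On [0, 1], s'(x) = b_1 + 2c_1·x + 3d_1·x² with b_1 = Δ_1 - h_1(2M_1 + M_2)/6 = 3/4, c_1 = M_1/2 = 45/8, d_1 = (M_2 - M_1)/(6h_1) = -27/8. So s'(0) = 3/4.

0.7500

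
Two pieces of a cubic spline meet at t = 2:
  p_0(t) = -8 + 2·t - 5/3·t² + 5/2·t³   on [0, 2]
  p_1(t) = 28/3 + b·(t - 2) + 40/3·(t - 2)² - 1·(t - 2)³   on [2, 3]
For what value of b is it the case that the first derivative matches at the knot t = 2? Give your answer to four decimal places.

p_0'(t) = 2 - 10/3·t + 15/2·t², so p_0'(2) = 76/3. On the right, p_1'(2) = b, so b = 76/3.

25.3333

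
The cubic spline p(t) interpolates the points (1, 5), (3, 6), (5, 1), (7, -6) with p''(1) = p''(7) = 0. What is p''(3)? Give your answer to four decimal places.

-2.2000

Put m_i = p'' at the i-th knot. Here h = (2, 2, 2) and Δ = (1/2, -5/2, -7/2), so the interior equations h_(i-1)·m_(i-1) + 2(h_(i-1)+h_i)·m_i + h_i·m_(i+1) = 6(Δ_i − Δ_(i-1)) read
  2·m_0 + 8·m_1 + 2·m_2 = 6(Δ_1 - Δ_0) = -18
  2·m_1 + 8·m_2 + 2·m_3 = 6(Δ_2 - Δ_1) = -6
Natural end conditions: m_0 = m_3 = 0.
Solving the tridiagonal system: m_0 = 0, m_1 = -11/5, m_2 = -1/5, m_3 = 0.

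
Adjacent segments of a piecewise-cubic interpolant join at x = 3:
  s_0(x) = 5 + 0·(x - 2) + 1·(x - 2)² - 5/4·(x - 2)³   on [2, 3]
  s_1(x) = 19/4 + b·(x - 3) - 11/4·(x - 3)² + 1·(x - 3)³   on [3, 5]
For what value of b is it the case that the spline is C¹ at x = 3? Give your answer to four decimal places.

s_0'(x) = 0 + 2·(x - 2) - 15/4·(x - 2)², so s_0'(3) = -7/4. On the right, s_1'(3) = b, so b = -7/4.

-1.7500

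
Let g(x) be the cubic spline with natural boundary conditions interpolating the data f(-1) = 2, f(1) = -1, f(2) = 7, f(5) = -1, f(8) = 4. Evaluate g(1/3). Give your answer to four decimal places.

-2.8105

Put M_i = g'' at the i-th knot. Here h = (2, 1, 3, 3) and Δ = (-3/2, 8, -8/3, 5/3), so the interior equations h_(i-1)·M_(i-1) + 2(h_(i-1)+h_i)·M_i + h_i·M_(i+1) = 6(Δ_i − Δ_(i-1)) read
  2·M_0 + 6·M_1 + 1·M_2 = 6(Δ_1 - Δ_0) = 57
  1·M_1 + 8·M_2 + 3·M_3 = 6(Δ_2 - Δ_1) = -64
  3·M_2 + 12·M_3 + 3·M_4 = 6(Δ_3 - Δ_2) = 26
Natural end conditions: M_0 = M_4 = 0.
Solving the tridiagonal system: M_0 = 0, M_1 = 387/34, M_2 = -192/17, M_3 = 509/102, M_4 = 0.
On [-1, 1], g(x) = 2 - 90/17·(x + 1) + 0·(x + 1)² + 129/136·(x + 1)³.
With (x + 1) = 4/3: g(1/3) = -430/153.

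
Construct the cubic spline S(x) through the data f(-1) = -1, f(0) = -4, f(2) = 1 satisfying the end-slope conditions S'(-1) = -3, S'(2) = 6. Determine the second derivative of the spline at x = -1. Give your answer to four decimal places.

With m_i denoting the second derivative at x_i, h_i = 1, 2, and Δ_i = (y_(i+1) − y_i)/h_i = -3, 5/2:
  1·m_0 + 6·m_1 + 2·m_2 = 6(Δ_1 - Δ_0) = 33
Clamped end conditions give two more equations: 2h_0·m_0 + h_0·m_1 = 6(Δ_0 - S'(-1)) = 0 and h_1·m_1 + 2h_1·m_2 = 6(S'(2) - Δ_1) = 21.
Forward elimination and back-substitution give m_0 = -5/2, m_1 = 5, m_2 = 11/4.

-2.5000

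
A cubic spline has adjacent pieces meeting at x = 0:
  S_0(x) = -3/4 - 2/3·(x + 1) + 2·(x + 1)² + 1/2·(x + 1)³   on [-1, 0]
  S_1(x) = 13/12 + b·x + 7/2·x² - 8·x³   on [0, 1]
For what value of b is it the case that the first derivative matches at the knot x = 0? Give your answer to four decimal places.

S_0'(x) = -2/3 + 4·(x + 1) + 3/2·(x + 1)², so S_0'(0) = 29/6. On the right, S_1'(0) = b, so b = 29/6.

4.8333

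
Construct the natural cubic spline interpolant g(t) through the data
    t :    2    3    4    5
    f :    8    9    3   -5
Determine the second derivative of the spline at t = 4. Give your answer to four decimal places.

-0.4000

Let m_i = g''(x_i). Step sizes h_i = 1, 1, 1; slopes of the chords Δ_i = (y_(i+1) - y_i)/h_i = 1, -6, -8.
  1·m_0 + 4·m_1 + 1·m_2 = 6(Δ_1 - Δ_0) = -42
  1·m_1 + 4·m_2 + 1·m_3 = 6(Δ_2 - Δ_1) = -12
Natural end conditions: m_0 = m_3 = 0.
Forward elimination and back-substitution give m_0 = 0, m_1 = -52/5, m_2 = -2/5, m_3 = 0.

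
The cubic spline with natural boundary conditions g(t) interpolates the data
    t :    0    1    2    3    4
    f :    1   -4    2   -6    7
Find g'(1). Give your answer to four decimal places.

3.6429

Let M_i = g''(x_i). Step sizes h_i = 1, 1, 1, 1; slopes of the chords Δ_i = (y_(i+1) - y_i)/h_i = -5, 6, -8, 13.
  1·M_0 + 4·M_1 + 1·M_2 = 6(Δ_1 - Δ_0) = 66
  1·M_1 + 4·M_2 + 1·M_3 = 6(Δ_2 - Δ_1) = -84
  1·M_2 + 4·M_3 + 1·M_4 = 6(Δ_3 - Δ_2) = 126
Natural end conditions: M_0 = M_4 = 0.
Hence M_0 = 0, M_1 = 363/14, M_2 = -264/7, M_3 = 573/14, M_4 = 0.
On [1, 2], g'(t) = b_1 + 2c_1·(t - 1) + 3d_1·(t - 1)² with b_1 = Δ_1 - h_1(2M_1 + M_2)/6 = 51/14, c_1 = M_1/2 = 363/28, d_1 = (M_2 - M_1)/(6h_1) = -297/28. So g'(1) = 51/14.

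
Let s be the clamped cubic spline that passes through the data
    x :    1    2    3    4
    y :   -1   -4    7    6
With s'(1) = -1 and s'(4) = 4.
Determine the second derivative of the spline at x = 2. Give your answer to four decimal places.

35.7333

Write m_i for s''(x_i). With h_i = 1, 1, 1 and divided differences Δ_i = -3, 11, -1, the continuity of s' gives the tridiagonal system
  1·m_0 + 4·m_1 + 1·m_2 = 6(Δ_1 - Δ_0) = 84
  1·m_1 + 4·m_2 + 1·m_3 = 6(Δ_2 - Δ_1) = -72
Clamped end conditions give two more equations: 2h_0·m_0 + h_0·m_1 = 6(Δ_0 - s'(1)) = -12 and h_2·m_2 + 2h_2·m_3 = 6(s'(4) - Δ_2) = 30.
Solving: m_0 = -358/15, m_1 = 536/15, m_2 = -526/15, m_3 = 488/15.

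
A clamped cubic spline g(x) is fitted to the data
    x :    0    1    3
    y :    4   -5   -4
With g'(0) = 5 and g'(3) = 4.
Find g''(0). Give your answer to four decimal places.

-51.8333

Write σ_i for g''(x_i). With h_i = 1, 2 and divided differences Δ_i = -9, 1/2, the continuity of g' gives the tridiagonal system
  1·σ_0 + 6·σ_1 + 2·σ_2 = 6(Δ_1 - Δ_0) = 57
Clamped end conditions give two more equations: 2h_0·σ_0 + h_0·σ_1 = 6(Δ_0 - g'(0)) = -84 and h_1·σ_1 + 2h_1·σ_2 = 6(g'(3) - Δ_1) = 21.
Forward elimination and back-substitution give σ_0 = -311/6, σ_1 = 59/3, σ_2 = -55/12.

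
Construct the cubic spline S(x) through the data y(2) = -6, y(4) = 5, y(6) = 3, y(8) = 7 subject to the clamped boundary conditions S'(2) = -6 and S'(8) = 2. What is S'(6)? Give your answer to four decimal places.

-1.0333

Let σ_i = S''(x_i). Step sizes h_i = 2, 2, 2; slopes of the chords Δ_i = (y_(i+1) - y_i)/h_i = 11/2, -1, 2.
  2·σ_0 + 8·σ_1 + 2·σ_2 = 6(Δ_1 - Δ_0) = -39
  2·σ_1 + 8·σ_2 + 2·σ_3 = 6(Δ_2 - Δ_1) = 18
Clamped end conditions give two more equations: 2h_0·σ_0 + h_0·σ_1 = 6(Δ_0 - S'(2)) = 69 and h_2·σ_2 + 2h_2·σ_3 = 6(S'(8) - Δ_2) = 0.
Solving: σ_0 = 701/30, σ_1 = -367/30, σ_2 = 91/15, σ_3 = -91/30.
On [6, 8], S'(x) = b_2 + 2c_2·(x - 6) + 3d_2·(x - 6)² with b_2 = Δ_2 - h_2(2σ_2 + σ_3)/6 = -31/30, c_2 = σ_2/2 = 91/30, d_2 = (σ_3 - σ_2)/(6h_2) = -91/120. So S'(6) = -31/30.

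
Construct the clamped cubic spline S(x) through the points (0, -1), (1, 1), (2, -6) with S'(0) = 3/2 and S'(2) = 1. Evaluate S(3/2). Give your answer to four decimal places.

-3.1719

Put m_i = S'' at the i-th knot. Here h = (1, 1) and Δ = (2, -7), so the interior equations h_(i-1)·m_(i-1) + 2(h_(i-1)+h_i)·m_i + h_i·m_(i+1) = 6(Δ_i − Δ_(i-1)) read
  1·m_0 + 4·m_1 + 1·m_2 = 6(Δ_1 - Δ_0) = -54
Clamped end conditions give two more equations: 2h_0·m_0 + h_0·m_1 = 6(Δ_0 - S'(0)) = 3 and h_1·m_1 + 2h_1·m_2 = 6(S'(2) - Δ_1) = 48.
Solving: m_0 = 59/4, m_1 = -53/2, m_2 = 149/4.
On [1, 2], S(x) = 1 - 35/8·(x - 1) - 53/4·(x - 1)² + 85/8·(x - 1)³.
With (x - 1) = 1/2: S(3/2) = -203/64.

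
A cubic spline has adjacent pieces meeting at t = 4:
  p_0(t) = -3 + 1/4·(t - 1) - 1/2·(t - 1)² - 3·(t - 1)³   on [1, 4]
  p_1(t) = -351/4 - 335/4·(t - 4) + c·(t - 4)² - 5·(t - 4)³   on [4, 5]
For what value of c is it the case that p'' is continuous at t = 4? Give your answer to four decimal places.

-27.5000

p_0''(t) = -1 - 18·(t - 1), so p_0''(4) = -55. On the right, p_1''(4) = 2c, so c = -55/2.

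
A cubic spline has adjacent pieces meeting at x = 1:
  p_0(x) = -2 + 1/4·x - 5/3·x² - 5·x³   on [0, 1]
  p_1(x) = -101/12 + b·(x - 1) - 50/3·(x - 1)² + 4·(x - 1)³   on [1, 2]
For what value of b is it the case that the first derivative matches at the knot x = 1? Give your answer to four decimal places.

-18.0833

p_0'(x) = 1/4 - 10/3·x - 15·x², so p_0'(1) = -217/12. On the right, p_1'(1) = b, so b = -217/12.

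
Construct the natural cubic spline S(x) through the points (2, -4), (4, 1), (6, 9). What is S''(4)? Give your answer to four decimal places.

Write M_i for S''(x_i). With h_i = 2, 2 and divided differences Δ_i = 5/2, 4, the continuity of S' gives the tridiagonal system
  2·M_0 + 8·M_1 + 2·M_2 = 6(Δ_1 - Δ_0) = 9
Natural end conditions: M_0 = M_2 = 0.
Solving the tridiagonal system: M_0 = 0, M_1 = 9/8, M_2 = 0.

1.1250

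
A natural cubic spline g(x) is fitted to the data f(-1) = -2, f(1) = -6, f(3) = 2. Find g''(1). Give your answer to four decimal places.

Put m_i = g'' at the i-th knot. Here h = (2, 2) and Δ = (-2, 4), so the interior equations h_(i-1)·m_(i-1) + 2(h_(i-1)+h_i)·m_i + h_i·m_(i+1) = 6(Δ_i − Δ_(i-1)) read
  2·m_0 + 8·m_1 + 2·m_2 = 6(Δ_1 - Δ_0) = 36
Natural end conditions: m_0 = m_2 = 0.
Forward elimination and back-substitution give m_0 = 0, m_1 = 9/2, m_2 = 0.

4.5000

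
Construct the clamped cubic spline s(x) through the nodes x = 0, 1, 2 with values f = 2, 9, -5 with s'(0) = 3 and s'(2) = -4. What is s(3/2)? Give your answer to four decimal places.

1.8750

Let m_i = s''(x_i). Step sizes h_i = 1, 1; slopes of the chords Δ_i = (y_(i+1) - y_i)/h_i = 7, -14.
  1·m_0 + 4·m_1 + 1·m_2 = 6(Δ_1 - Δ_0) = -126
Clamped end conditions give two more equations: 2h_0·m_0 + h_0·m_1 = 6(Δ_0 - s'(0)) = 24 and h_1·m_1 + 2h_1·m_2 = 6(s'(2) - Δ_1) = 60.
Solving: m_0 = 40, m_1 = -56, m_2 = 58.
On [1, 2], s(x) = 9 - 5·(x - 1) - 28·(x - 1)² + 19·(x - 1)³.
With (x - 1) = 1/2: s(3/2) = 15/8.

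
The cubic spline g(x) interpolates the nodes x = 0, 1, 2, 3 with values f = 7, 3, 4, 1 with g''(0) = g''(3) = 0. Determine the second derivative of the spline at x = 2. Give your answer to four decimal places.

-8.4000

With M_i denoting the second derivative at x_i, h_i = 1, 1, 1, and Δ_i = (y_(i+1) − y_i)/h_i = -4, 1, -3:
  1·M_0 + 4·M_1 + 1·M_2 = 6(Δ_1 - Δ_0) = 30
  1·M_1 + 4·M_2 + 1·M_3 = 6(Δ_2 - Δ_1) = -24
Natural end conditions: M_0 = M_3 = 0.
Solving: M_0 = 0, M_1 = 48/5, M_2 = -42/5, M_3 = 0.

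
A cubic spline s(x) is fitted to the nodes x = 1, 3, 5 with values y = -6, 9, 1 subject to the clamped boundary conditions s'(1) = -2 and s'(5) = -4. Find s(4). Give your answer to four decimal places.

7.0313

Write σ_i for s''(x_i). With h_i = 2, 2 and divided differences Δ_i = 15/2, -4, the continuity of s' gives the tridiagonal system
  2·σ_0 + 8·σ_1 + 2·σ_2 = 6(Δ_1 - Δ_0) = -69
Clamped end conditions give two more equations: 2h_0·σ_0 + h_0·σ_1 = 6(Δ_0 - s'(1)) = 57 and h_1·σ_1 + 2h_1·σ_2 = 6(s'(5) - Δ_1) = 0.
Hence σ_0 = 179/8, σ_1 = -65/4, σ_2 = 65/8.
On [3, 5], s(x) = 9 + 33/8·(x - 3) - 65/8·(x - 3)² + 65/32·(x - 3)³.
With (x - 3) = 1: s(4) = 225/32.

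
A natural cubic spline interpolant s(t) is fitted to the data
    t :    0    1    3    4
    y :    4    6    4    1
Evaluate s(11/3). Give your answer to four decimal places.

2.0556

Write σ_i for s''(x_i). With h_i = 1, 2, 1 and divided differences Δ_i = 2, -1, -3, the continuity of s' gives the tridiagonal system
  1·σ_0 + 6·σ_1 + 2·σ_2 = 6(Δ_1 - Δ_0) = -18
  2·σ_1 + 6·σ_2 + 1·σ_3 = 6(Δ_2 - Δ_1) = -12
Natural end conditions: σ_0 = σ_3 = 0.
Forward elimination and back-substitution give σ_0 = 0, σ_1 = -21/8, σ_2 = -9/8, σ_3 = 0.
On [3, 4], s(t) = 4 - 21/8·(t - 3) - 9/16·(t - 3)² + 3/16·(t - 3)³.
With (t - 3) = 2/3: s(11/3) = 37/18.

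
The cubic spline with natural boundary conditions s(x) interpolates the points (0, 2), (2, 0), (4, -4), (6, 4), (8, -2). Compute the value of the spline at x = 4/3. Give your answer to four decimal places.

Put m_i = s'' at the i-th knot. Here h = (2, 2, 2, 2) and Δ = (-1, -2, 4, -3), so the interior equations h_(i-1)·m_(i-1) + 2(h_(i-1)+h_i)·m_i + h_i·m_(i+1) = 6(Δ_i − Δ_(i-1)) read
  2·m_0 + 8·m_1 + 2·m_2 = 6(Δ_1 - Δ_0) = -6
  2·m_1 + 8·m_2 + 2·m_3 = 6(Δ_2 - Δ_1) = 36
  2·m_2 + 8·m_3 + 2·m_4 = 6(Δ_3 - Δ_2) = -42
Natural end conditions: m_0 = m_4 = 0.
Solving: m_0 = 0, m_1 = -69/28, m_2 = 48/7, m_3 = -195/28, m_4 = 0.
On [0, 2], s(x) = 2 - 5/28·x + 0·x² - 23/112·x³.
With x = 4/3: s(4/3) = 241/189.

1.2751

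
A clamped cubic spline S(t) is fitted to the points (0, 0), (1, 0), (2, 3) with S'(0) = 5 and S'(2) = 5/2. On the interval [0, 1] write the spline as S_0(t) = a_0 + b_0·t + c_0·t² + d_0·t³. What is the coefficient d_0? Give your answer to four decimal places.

Put M_i = S'' at the i-th knot. Here h = (1, 1) and Δ = (0, 3), so the interior equations h_(i-1)·M_(i-1) + 2(h_(i-1)+h_i)·M_i + h_i·M_(i+1) = 6(Δ_i − Δ_(i-1)) read
  1·M_0 + 4·M_1 + 1·M_2 = 6(Δ_1 - Δ_0) = 18
Clamped end conditions give two more equations: 2h_0·M_0 + h_0·M_1 = 6(Δ_0 - S'(0)) = -30 and h_1·M_1 + 2h_1·M_2 = 6(S'(2) - Δ_1) = -3.
Solving the tridiagonal system: M_0 = -83/4, M_1 = 23/2, M_2 = -29/4.
On [0, 1], with S_0(t) = a_0 + b_0·t + c_0·t² + d_0·t³: c_0 = M_0/2 = -83/8, d_0 = (M_1 - M_0)/(6h_0) = 43/8, b_0 = Δ_0 - h_0(2M_0 + M_1)/6 = 5.

5.3750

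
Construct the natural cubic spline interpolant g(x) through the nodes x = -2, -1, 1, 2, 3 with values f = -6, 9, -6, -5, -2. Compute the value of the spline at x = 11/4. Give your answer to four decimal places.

-2.6885

Write m_i for g''(x_i). With h_i = 1, 2, 1, 1 and divided differences Δ_i = 15, -15/2, 1, 3, the continuity of g' gives the tridiagonal system
  1·m_0 + 6·m_1 + 2·m_2 = 6(Δ_1 - Δ_0) = -135
  2·m_1 + 6·m_2 + 1·m_3 = 6(Δ_2 - Δ_1) = 51
  1·m_2 + 4·m_3 + 1·m_4 = 6(Δ_3 - Δ_2) = 12
Natural end conditions: m_0 = m_4 = 0.
Hence m_0 = 0, m_1 = -3489/122, m_2 = 1116/61, m_3 = -96/61, m_4 = 0.
On [2, 3], g(x) = -5 + 215/61·(x - 2) - 48/61·(x - 2)² + 16/61·(x - 2)³.
With (x - 2) = 3/4: g(11/4) = -164/61.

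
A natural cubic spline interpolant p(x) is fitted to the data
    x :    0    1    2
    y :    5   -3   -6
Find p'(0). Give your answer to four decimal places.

-9.2500

Let m_i = p''(x_i). Step sizes h_i = 1, 1; slopes of the chords Δ_i = (y_(i+1) - y_i)/h_i = -8, -3.
  1·m_0 + 4·m_1 + 1·m_2 = 6(Δ_1 - Δ_0) = 30
Natural end conditions: m_0 = m_2 = 0.
Solving: m_0 = 0, m_1 = 15/2, m_2 = 0.
On [0, 1], p'(x) = b_0 + 2c_0·x + 3d_0·x² with b_0 = Δ_0 - h_0(2m_0 + m_1)/6 = -37/4, c_0 = m_0/2 = 0, d_0 = (m_1 - m_0)/(6h_0) = 5/4. So p'(0) = -37/4.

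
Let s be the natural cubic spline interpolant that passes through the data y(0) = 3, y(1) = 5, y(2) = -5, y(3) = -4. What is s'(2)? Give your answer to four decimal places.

Let σ_i = s''(x_i). Step sizes h_i = 1, 1, 1; slopes of the chords Δ_i = (y_(i+1) - y_i)/h_i = 2, -10, 1.
  1·σ_0 + 4·σ_1 + 1·σ_2 = 6(Δ_1 - Δ_0) = -72
  1·σ_1 + 4·σ_2 + 1·σ_3 = 6(Δ_2 - Δ_1) = 66
Natural end conditions: σ_0 = σ_3 = 0.
Forward elimination and back-substitution give σ_0 = 0, σ_1 = -118/5, σ_2 = 112/5, σ_3 = 0.
On [2, 3], s'(x) = b_2 + 2c_2·(x - 2) + 3d_2·(x - 2)² with b_2 = Δ_2 - h_2(2σ_2 + σ_3)/6 = -97/15, c_2 = σ_2/2 = 56/5, d_2 = (σ_3 - σ_2)/(6h_2) = -56/15. So s'(2) = -97/15.

-6.4667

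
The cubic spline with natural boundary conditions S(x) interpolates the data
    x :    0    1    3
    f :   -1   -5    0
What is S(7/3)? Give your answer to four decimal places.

Let M_i = S''(x_i). Step sizes h_i = 1, 2; slopes of the chords Δ_i = (y_(i+1) - y_i)/h_i = -4, 5/2.
  1·M_0 + 6·M_1 + 2·M_2 = 6(Δ_1 - Δ_0) = 39
Natural end conditions: M_0 = M_2 = 0.
Forward elimination and back-substitution give M_0 = 0, M_1 = 13/2, M_2 = 0.
On [1, 3], S(x) = -5 - 11/6·(x - 1) + 13/4·(x - 1)² - 13/24·(x - 1)³.
With (x - 1) = 4/3: S(7/3) = -239/81.

-2.9506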